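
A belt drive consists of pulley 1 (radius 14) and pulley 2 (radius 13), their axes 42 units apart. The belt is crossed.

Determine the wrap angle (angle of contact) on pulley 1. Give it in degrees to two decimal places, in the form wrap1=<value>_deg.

wrap1=260.01_deg

crossed belt: β = asin((r1+r2)/C) = asin(27/42) = 40.0052°
wrap1 = wrap2 = π + 2β = 260.0104°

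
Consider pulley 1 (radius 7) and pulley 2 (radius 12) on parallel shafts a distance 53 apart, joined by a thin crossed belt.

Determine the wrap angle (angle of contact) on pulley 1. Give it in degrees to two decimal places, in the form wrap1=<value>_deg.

wrap1=222.02_deg

crossed belt: β = asin((r1+r2)/C) = asin(19/53) = 21.0075°
wrap1 = wrap2 = π + 2β = 222.0151°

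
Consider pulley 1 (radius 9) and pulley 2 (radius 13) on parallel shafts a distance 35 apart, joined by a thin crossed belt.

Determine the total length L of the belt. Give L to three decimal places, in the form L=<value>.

crossed belt: β = asin((r1+r2)/C) = asin(22/35) = 38.9448°
wrap1 = wrap2 = π + 2β = 257.8896°
tangent length = C·cosβ = 27.2213
L = (r1+r2)·wrap + 2·C·cosβ = 22·4.5010 + 2·27.2213 = 153.4651

L=153.465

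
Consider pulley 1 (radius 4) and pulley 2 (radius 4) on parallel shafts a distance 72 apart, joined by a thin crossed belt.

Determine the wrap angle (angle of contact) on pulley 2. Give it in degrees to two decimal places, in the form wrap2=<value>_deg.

wrap2=192.76_deg

crossed belt: β = asin((r1+r2)/C) = asin(8/72) = 6.3794°
wrap1 = wrap2 = π + 2β = 192.7587°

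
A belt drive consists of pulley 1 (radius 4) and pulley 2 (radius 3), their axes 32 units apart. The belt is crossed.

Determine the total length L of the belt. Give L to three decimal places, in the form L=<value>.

crossed belt: β = asin((r1+r2)/C) = asin(7/32) = 12.6356°
wrap1 = wrap2 = π + 2β = 205.2713°
tangent length = C·cosβ = 31.2250
L = (r1+r2)·wrap + 2·C·cosβ = 7·3.5827 + 2·31.2250 = 87.5286

L=87.529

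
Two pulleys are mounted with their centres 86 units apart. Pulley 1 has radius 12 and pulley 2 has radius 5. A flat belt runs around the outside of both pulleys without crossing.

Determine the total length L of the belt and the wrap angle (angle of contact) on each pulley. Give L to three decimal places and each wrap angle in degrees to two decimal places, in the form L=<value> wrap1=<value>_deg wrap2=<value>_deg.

L=225.977 wrap1=189.34_deg wrap2=170.66_deg

open belt: β = asin((r2−r1)/C) = asin(-7/86) = -4.6688°
wrap1 = π − 2β = 189.3375°
wrap2 = π + 2β = 170.6625°
tangent length = C·cosβ = 85.7146
L = r1·wrap1 + r2·wrap2 + 2·C·cosβ = 12·3.3046 + 5·2.9786 + 2·85.7146 = 225.9772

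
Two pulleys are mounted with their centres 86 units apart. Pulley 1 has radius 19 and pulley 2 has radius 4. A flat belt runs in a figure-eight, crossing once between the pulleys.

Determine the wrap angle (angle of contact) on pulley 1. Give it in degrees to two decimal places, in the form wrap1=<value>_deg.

crossed belt: β = asin((r1+r2)/C) = asin(23/86) = 15.5121°
wrap1 = wrap2 = π + 2β = 211.0242°

wrap1=211.02_deg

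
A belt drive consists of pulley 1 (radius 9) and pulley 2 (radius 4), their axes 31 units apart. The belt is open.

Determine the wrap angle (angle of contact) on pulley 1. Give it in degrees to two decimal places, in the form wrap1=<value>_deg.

wrap1=198.56_deg

open belt: β = asin((r2−r1)/C) = asin(-5/31) = -9.2818°
wrap1 = π − 2β = 198.5636°
wrap2 = π + 2β = 161.4364°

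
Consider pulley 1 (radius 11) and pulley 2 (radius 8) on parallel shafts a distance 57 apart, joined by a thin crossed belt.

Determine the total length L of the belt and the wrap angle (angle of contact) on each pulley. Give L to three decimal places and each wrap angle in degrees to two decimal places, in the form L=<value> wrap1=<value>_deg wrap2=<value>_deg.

crossed belt: β = asin((r1+r2)/C) = asin(19/57) = 19.4712°
wrap1 = wrap2 = π + 2β = 218.9424°
tangent length = C·cosβ = 53.7401
L = (r1+r2)·wrap + 2·C·cosβ = 19·3.8213 + 2·53.7401 = 180.0843

L=180.084 wrap1=218.94_deg wrap2=218.94_deg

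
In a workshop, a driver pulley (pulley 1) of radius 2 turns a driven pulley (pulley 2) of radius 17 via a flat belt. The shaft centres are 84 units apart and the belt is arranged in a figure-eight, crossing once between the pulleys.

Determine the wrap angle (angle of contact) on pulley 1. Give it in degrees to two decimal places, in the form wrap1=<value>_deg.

wrap1=206.15_deg

crossed belt: β = asin((r1+r2)/C) = asin(19/84) = 13.0729°
wrap1 = wrap2 = π + 2β = 206.1458°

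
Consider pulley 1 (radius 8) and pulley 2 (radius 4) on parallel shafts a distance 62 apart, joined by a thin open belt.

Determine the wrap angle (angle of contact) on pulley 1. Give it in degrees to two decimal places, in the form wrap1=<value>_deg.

wrap1=187.40_deg

open belt: β = asin((r2−r1)/C) = asin(-4/62) = -3.6991°
wrap1 = π − 2β = 187.3981°
wrap2 = π + 2β = 172.6019°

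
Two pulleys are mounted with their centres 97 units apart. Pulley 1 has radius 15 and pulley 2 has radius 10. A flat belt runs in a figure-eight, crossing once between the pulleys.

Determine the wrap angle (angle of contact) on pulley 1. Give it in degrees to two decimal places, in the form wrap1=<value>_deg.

crossed belt: β = asin((r1+r2)/C) = asin(25/97) = 14.9355°
wrap1 = wrap2 = π + 2β = 209.8711°

wrap1=209.87_deg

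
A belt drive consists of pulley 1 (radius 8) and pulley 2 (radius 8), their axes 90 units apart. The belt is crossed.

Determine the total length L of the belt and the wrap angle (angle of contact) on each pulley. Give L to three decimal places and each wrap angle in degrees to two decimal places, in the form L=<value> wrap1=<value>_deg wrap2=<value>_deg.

L=233.117 wrap1=200.48_deg wrap2=200.48_deg

crossed belt: β = asin((r1+r2)/C) = asin(16/90) = 10.2403°
wrap1 = wrap2 = π + 2β = 200.4807°
tangent length = C·cosβ = 88.5664
L = (r1+r2)·wrap + 2·C·cosβ = 16·3.4990 + 2·88.5664 = 233.1175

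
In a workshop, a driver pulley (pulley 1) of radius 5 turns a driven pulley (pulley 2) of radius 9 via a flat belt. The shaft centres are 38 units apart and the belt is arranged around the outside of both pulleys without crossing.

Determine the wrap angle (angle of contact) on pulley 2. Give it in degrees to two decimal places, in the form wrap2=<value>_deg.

wrap2=192.08_deg

open belt: β = asin((r2−r1)/C) = asin(4/38) = 6.0423°
wrap1 = π − 2β = 167.9153°
wrap2 = π + 2β = 192.0847°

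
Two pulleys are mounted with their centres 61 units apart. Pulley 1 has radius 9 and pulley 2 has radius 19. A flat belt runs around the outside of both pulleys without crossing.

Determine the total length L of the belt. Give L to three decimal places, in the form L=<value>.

open belt: β = asin((r2−r1)/C) = asin(10/61) = 9.4353°
wrap1 = π − 2β = 161.1293°
wrap2 = π + 2β = 198.8707°
tangent length = C·cosβ = 60.1747
L = r1·wrap1 + r2·wrap2 + 2·C·cosβ = 9·2.8122 + 19·3.4709 + 2·60.1747 = 211.6076

L=211.608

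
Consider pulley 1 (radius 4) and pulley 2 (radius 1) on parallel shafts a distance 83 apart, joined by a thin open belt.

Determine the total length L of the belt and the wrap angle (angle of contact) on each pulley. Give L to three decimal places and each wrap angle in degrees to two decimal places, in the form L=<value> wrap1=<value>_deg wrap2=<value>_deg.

open belt: β = asin((r2−r1)/C) = asin(-3/83) = -2.0714°
wrap1 = π − 2β = 184.1428°
wrap2 = π + 2β = 175.8572°
tangent length = C·cosβ = 82.9458
L = r1·wrap1 + r2·wrap2 + 2·C·cosβ = 4·3.2139 + 1·3.0693 + 2·82.9458 = 181.8164

L=181.816 wrap1=184.14_deg wrap2=175.86_deg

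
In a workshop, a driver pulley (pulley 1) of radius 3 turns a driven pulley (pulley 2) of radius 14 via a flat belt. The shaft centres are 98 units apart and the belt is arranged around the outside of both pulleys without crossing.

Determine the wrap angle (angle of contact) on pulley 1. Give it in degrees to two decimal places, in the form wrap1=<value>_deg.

wrap1=167.11_deg

open belt: β = asin((r2−r1)/C) = asin(11/98) = 6.4447°
wrap1 = π − 2β = 167.1105°
wrap2 = π + 2β = 192.8895°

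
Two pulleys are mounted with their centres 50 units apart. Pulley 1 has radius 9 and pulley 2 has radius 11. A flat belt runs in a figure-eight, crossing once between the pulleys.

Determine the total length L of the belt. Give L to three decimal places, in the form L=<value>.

crossed belt: β = asin((r1+r2)/C) = asin(20/50) = 23.5782°
wrap1 = wrap2 = π + 2β = 227.1564°
tangent length = C·cosβ = 45.8258
L = (r1+r2)·wrap + 2·C·cosβ = 20·3.9646 + 2·45.8258 = 170.9440

L=170.944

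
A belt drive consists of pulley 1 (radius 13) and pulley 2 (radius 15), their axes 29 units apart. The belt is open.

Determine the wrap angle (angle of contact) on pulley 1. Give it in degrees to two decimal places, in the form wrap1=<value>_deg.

wrap1=172.09_deg

open belt: β = asin((r2−r1)/C) = asin(2/29) = 3.9546°
wrap1 = π − 2β = 172.0909°
wrap2 = π + 2β = 187.9091°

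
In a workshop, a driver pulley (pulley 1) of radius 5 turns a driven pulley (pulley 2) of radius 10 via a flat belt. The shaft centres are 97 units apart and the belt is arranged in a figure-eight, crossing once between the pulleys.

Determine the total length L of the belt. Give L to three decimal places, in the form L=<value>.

crossed belt: β = asin((r1+r2)/C) = asin(15/97) = 8.8959°
wrap1 = wrap2 = π + 2β = 197.7917°
tangent length = C·cosβ = 95.8332
L = (r1+r2)·wrap + 2·C·cosβ = 15·3.4521 + 2·95.8332 = 243.4481

L=243.448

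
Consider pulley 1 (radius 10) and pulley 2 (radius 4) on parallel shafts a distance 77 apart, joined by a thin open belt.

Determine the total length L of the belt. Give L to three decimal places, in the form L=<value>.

open belt: β = asin((r2−r1)/C) = asin(-6/77) = -4.4691°
wrap1 = π − 2β = 188.9383°
wrap2 = π + 2β = 171.0617°
tangent length = C·cosβ = 76.7659
L = r1·wrap1 + r2·wrap2 + 2·C·cosβ = 10·3.2976 + 4·2.9856 + 2·76.7659 = 198.4501

L=198.450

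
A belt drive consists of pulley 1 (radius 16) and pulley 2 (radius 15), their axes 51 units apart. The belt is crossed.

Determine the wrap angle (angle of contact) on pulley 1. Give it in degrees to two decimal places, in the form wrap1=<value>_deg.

wrap1=254.87_deg

crossed belt: β = asin((r1+r2)/C) = asin(31/51) = 37.4337°
wrap1 = wrap2 = π + 2β = 254.8674°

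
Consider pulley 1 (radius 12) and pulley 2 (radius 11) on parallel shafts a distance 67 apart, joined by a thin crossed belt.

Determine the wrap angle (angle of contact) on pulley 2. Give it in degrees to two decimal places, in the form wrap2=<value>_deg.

wrap2=220.15_deg

crossed belt: β = asin((r1+r2)/C) = asin(23/67) = 20.0771°
wrap1 = wrap2 = π + 2β = 220.1541°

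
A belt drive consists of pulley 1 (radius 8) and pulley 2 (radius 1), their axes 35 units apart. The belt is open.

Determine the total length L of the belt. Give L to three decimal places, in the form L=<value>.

L=99.679

open belt: β = asin((r2−r1)/C) = asin(-7/35) = -11.5370°
wrap1 = π − 2β = 203.0739°
wrap2 = π + 2β = 156.9261°
tangent length = C·cosβ = 34.2929
L = r1·wrap1 + r2·wrap2 + 2·C·cosβ = 8·3.5443 + 1·2.7389 + 2·34.2929 = 99.6791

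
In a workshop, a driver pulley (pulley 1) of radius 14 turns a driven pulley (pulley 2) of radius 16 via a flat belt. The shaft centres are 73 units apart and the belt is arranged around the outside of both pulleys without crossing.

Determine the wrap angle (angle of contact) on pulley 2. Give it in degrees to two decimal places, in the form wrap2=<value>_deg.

wrap2=183.14_deg

open belt: β = asin((r2−r1)/C) = asin(2/73) = 1.5699°
wrap1 = π − 2β = 176.8601°
wrap2 = π + 2β = 183.1399°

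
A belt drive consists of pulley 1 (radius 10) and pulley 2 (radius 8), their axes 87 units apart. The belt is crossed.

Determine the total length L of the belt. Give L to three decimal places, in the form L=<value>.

L=234.286

crossed belt: β = asin((r1+r2)/C) = asin(18/87) = 11.9405°
wrap1 = wrap2 = π + 2β = 203.8811°
tangent length = C·cosβ = 85.1176
L = (r1+r2)·wrap + 2·C·cosβ = 18·3.5584 + 2·85.1176 = 234.2863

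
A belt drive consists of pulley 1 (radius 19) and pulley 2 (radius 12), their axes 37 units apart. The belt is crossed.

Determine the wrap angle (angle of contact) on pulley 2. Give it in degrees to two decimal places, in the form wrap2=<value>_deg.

crossed belt: β = asin((r1+r2)/C) = asin(31/37) = 56.9125°
wrap1 = wrap2 = π + 2β = 293.8250°

wrap2=293.83_deg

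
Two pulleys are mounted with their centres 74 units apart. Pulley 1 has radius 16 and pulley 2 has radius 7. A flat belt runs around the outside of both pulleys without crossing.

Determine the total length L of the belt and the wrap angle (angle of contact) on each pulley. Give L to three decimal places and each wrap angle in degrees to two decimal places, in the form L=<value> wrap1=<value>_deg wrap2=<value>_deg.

open belt: β = asin((r2−r1)/C) = asin(-9/74) = -6.9857°
wrap1 = π − 2β = 193.9714°
wrap2 = π + 2β = 166.0286°
tangent length = C·cosβ = 73.4507
L = r1·wrap1 + r2·wrap2 + 2·C·cosβ = 16·3.3854 + 7·2.8977 + 2·73.4507 = 221.3526

L=221.353 wrap1=193.97_deg wrap2=166.03_deg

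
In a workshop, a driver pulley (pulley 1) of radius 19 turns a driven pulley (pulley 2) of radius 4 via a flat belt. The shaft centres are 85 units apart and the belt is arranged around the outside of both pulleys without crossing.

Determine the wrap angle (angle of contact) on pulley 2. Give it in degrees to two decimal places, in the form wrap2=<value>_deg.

wrap2=159.67_deg

open belt: β = asin((r2−r1)/C) = asin(-15/85) = -10.1642°
wrap1 = π − 2β = 200.3285°
wrap2 = π + 2β = 159.6715°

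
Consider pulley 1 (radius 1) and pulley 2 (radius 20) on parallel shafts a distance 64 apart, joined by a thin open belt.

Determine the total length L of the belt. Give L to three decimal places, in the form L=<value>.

open belt: β = asin((r2−r1)/C) = asin(19/64) = 17.2700°
wrap1 = π − 2β = 145.4600°
wrap2 = π + 2β = 214.5400°
tangent length = C·cosβ = 61.1146
L = r1·wrap1 + r2·wrap2 + 2·C·cosβ = 1·2.5388 + 20·3.7444 + 2·61.1146 = 199.6566

L=199.657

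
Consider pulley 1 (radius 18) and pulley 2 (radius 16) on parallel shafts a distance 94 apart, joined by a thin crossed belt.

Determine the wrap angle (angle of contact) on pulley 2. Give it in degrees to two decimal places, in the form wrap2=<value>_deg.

crossed belt: β = asin((r1+r2)/C) = asin(34/94) = 21.2048°
wrap1 = wrap2 = π + 2β = 222.4095°

wrap2=222.41_deg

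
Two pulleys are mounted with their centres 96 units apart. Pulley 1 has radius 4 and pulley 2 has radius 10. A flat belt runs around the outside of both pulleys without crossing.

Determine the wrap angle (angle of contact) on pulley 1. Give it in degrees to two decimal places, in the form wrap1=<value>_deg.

wrap1=172.83_deg

open belt: β = asin((r2−r1)/C) = asin(6/96) = 3.5833°
wrap1 = π − 2β = 172.8334°
wrap2 = π + 2β = 187.1666°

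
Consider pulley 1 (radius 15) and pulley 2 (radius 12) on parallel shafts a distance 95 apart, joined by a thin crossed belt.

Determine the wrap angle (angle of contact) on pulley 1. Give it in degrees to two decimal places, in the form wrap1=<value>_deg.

crossed belt: β = asin((r1+r2)/C) = asin(27/95) = 16.5117°
wrap1 = wrap2 = π + 2β = 213.0233°

wrap1=213.02_deg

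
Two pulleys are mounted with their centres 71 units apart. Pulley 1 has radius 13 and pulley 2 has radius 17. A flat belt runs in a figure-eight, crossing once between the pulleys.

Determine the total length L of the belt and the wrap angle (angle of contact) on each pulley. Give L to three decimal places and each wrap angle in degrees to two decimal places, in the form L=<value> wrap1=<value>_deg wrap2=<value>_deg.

L=249.123 wrap1=229.99_deg wrap2=229.99_deg

crossed belt: β = asin((r1+r2)/C) = asin(30/71) = 24.9947°
wrap1 = wrap2 = π + 2β = 229.9895°
tangent length = C·cosβ = 64.3506
L = (r1+r2)·wrap + 2·C·cosβ = 30·4.0141 + 2·64.3506 = 249.1234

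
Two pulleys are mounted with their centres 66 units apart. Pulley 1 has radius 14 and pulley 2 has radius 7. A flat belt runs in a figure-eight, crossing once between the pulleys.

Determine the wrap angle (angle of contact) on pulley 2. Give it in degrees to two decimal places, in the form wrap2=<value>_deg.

wrap2=217.11_deg

crossed belt: β = asin((r1+r2)/C) = asin(21/66) = 18.5530°
wrap1 = wrap2 = π + 2β = 217.1060°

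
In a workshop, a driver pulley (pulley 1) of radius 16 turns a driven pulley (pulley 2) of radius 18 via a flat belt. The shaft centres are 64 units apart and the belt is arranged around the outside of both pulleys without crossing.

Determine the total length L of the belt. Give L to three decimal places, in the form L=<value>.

L=234.877

open belt: β = asin((r2−r1)/C) = asin(2/64) = 1.7908°
wrap1 = π − 2β = 176.4184°
wrap2 = π + 2β = 183.5816°
tangent length = C·cosβ = 63.9687
L = r1·wrap1 + r2·wrap2 + 2·C·cosβ = 16·3.0791 + 18·3.2041 + 2·63.9687 = 234.8767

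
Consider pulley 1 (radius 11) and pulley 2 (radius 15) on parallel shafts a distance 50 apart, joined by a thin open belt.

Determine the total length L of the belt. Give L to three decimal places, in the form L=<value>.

L=182.002

open belt: β = asin((r2−r1)/C) = asin(4/50) = 4.5886°
wrap1 = π − 2β = 170.8229°
wrap2 = π + 2β = 189.1771°
tangent length = C·cosβ = 49.8397
L = r1·wrap1 + r2·wrap2 + 2·C·cosβ = 11·2.9814 + 15·3.3018 + 2·49.8397 = 182.0016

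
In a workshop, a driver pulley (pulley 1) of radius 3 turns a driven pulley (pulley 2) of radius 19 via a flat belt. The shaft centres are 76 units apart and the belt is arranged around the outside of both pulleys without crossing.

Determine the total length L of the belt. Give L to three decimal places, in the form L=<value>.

open belt: β = asin((r2−r1)/C) = asin(16/76) = 12.1532°
wrap1 = π − 2β = 155.6936°
wrap2 = π + 2β = 204.3064°
tangent length = C·cosβ = 74.2967
L = r1·wrap1 + r2·wrap2 + 2·C·cosβ = 3·2.7174 + 19·3.5658 + 2·74.2967 = 224.4961

L=224.496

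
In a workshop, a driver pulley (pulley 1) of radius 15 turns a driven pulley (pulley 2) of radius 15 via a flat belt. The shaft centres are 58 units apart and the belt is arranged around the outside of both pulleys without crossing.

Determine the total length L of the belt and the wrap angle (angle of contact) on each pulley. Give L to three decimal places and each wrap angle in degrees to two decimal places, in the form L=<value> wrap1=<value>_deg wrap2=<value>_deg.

open belt: β = asin((r2−r1)/C) = asin(0/58) = 0.0000°
wrap1 = π − 2β = 180.0000°
wrap2 = π + 2β = 180.0000°
tangent length = C·cosβ = 58.0000
L = r1·wrap1 + r2·wrap2 + 2·C·cosβ = 15·3.1416 + 15·3.1416 + 2·58.0000 = 210.2478

L=210.248 wrap1=180.00_deg wrap2=180.00_deg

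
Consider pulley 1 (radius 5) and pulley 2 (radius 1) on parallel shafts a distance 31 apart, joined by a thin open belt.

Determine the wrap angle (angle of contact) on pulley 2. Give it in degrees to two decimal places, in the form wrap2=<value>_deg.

open belt: β = asin((r2−r1)/C) = asin(-4/31) = -7.4137°
wrap1 = π − 2β = 194.8273°
wrap2 = π + 2β = 165.1727°

wrap2=165.17_deg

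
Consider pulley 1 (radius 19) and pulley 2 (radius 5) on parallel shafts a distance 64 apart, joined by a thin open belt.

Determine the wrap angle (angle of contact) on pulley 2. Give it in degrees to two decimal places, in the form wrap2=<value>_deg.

open belt: β = asin((r2−r1)/C) = asin(-14/64) = -12.6356°
wrap1 = π − 2β = 205.2713°
wrap2 = π + 2β = 154.7287°

wrap2=154.73_deg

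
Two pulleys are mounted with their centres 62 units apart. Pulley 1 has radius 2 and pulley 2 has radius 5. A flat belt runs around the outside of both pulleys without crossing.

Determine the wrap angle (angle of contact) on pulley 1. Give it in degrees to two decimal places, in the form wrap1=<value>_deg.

wrap1=174.45_deg

open belt: β = asin((r2−r1)/C) = asin(3/62) = 2.7735°
wrap1 = π − 2β = 174.4531°
wrap2 = π + 2β = 185.5469°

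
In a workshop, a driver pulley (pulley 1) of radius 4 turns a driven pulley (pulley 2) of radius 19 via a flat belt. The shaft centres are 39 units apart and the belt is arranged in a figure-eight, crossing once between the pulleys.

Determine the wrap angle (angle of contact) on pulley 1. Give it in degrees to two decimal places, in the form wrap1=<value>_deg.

wrap1=252.28_deg

crossed belt: β = asin((r1+r2)/C) = asin(23/39) = 36.1388°
wrap1 = wrap2 = π + 2β = 252.2776°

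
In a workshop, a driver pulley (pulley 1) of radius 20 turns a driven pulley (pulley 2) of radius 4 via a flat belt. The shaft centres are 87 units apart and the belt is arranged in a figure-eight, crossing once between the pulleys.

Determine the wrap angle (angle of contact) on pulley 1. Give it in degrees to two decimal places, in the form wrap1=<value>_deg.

crossed belt: β = asin((r1+r2)/C) = asin(24/87) = 16.0134°
wrap1 = wrap2 = π + 2β = 212.0268°

wrap1=212.03_deg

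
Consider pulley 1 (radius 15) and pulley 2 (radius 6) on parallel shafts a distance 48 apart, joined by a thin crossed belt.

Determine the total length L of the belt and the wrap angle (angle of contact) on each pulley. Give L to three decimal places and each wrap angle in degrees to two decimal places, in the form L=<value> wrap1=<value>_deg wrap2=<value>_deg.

L=171.317 wrap1=231.89_deg wrap2=231.89_deg

crossed belt: β = asin((r1+r2)/C) = asin(21/48) = 25.9445°
wrap1 = wrap2 = π + 2β = 231.8890°
tangent length = C·cosβ = 43.1625
L = (r1+r2)·wrap + 2·C·cosβ = 21·4.0472 + 2·43.1625 = 171.3167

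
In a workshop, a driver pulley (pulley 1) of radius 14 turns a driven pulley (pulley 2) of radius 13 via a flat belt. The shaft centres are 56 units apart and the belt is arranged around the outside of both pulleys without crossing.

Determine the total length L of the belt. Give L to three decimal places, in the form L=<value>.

L=196.841

open belt: β = asin((r2−r1)/C) = asin(-1/56) = -1.0232°
wrap1 = π − 2β = 182.0464°
wrap2 = π + 2β = 177.9536°
tangent length = C·cosβ = 55.9911
L = r1·wrap1 + r2·wrap2 + 2·C·cosβ = 14·3.1773 + 13·3.1059 + 2·55.9911 = 196.8409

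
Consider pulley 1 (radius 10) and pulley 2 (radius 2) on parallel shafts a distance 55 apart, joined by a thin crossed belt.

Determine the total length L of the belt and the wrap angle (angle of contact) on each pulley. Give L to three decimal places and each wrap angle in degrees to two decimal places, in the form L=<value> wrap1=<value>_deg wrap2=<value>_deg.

crossed belt: β = asin((r1+r2)/C) = asin(12/55) = 12.6023°
wrap1 = wrap2 = π + 2β = 205.2045°
tangent length = C·cosβ = 53.6749
L = (r1+r2)·wrap + 2·C·cosβ = 12·3.5815 + 2·53.6749 = 150.3278

L=150.328 wrap1=205.20_deg wrap2=205.20_deg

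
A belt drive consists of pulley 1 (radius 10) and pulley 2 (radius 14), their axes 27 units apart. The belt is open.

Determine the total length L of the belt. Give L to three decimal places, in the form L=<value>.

open belt: β = asin((r2−r1)/C) = asin(4/27) = 8.5196°
wrap1 = π − 2β = 162.9608°
wrap2 = π + 2β = 197.0392°
tangent length = C·cosβ = 26.7021
L = r1·wrap1 + r2·wrap2 + 2·C·cosβ = 10·2.8442 + 14·3.4390 + 2·26.7021 = 129.9919

L=129.992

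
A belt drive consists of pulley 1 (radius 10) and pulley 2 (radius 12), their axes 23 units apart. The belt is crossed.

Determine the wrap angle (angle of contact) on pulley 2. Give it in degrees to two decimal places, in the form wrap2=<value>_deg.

wrap2=326.09_deg

crossed belt: β = asin((r1+r2)/C) = asin(22/23) = 73.0426°
wrap1 = wrap2 = π + 2β = 326.0851°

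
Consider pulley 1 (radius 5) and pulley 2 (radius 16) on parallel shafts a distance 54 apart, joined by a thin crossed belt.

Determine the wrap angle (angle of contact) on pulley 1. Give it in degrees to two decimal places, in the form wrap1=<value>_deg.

wrap1=225.77_deg

crossed belt: β = asin((r1+r2)/C) = asin(21/54) = 22.8854°
wrap1 = wrap2 = π + 2β = 225.7708°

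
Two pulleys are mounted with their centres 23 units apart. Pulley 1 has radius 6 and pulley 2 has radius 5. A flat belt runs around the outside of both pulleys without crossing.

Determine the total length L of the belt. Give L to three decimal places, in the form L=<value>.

open belt: β = asin((r2−r1)/C) = asin(-1/23) = -2.4919°
wrap1 = π − 2β = 184.9838°
wrap2 = π + 2β = 175.0162°
tangent length = C·cosβ = 22.9783
L = r1·wrap1 + r2·wrap2 + 2·C·cosβ = 6·3.2286 + 5·3.0546 + 2·22.9783 = 80.6010

L=80.601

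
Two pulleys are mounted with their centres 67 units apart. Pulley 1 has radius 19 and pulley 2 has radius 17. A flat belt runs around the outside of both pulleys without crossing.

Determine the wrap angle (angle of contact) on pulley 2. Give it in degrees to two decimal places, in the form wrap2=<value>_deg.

wrap2=176.58_deg

open belt: β = asin((r2−r1)/C) = asin(-2/67) = -1.7106°
wrap1 = π − 2β = 183.4212°
wrap2 = π + 2β = 176.5788°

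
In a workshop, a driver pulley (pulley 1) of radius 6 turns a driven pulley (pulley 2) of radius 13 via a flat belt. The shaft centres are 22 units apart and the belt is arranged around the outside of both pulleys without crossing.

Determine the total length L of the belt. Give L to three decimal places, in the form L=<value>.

L=105.937

open belt: β = asin((r2−r1)/C) = asin(7/22) = 18.5530°
wrap1 = π − 2β = 142.8940°
wrap2 = π + 2β = 217.1060°
tangent length = C·cosβ = 20.8567
L = r1·wrap1 + r2·wrap2 + 2·C·cosβ = 6·2.4940 + 13·3.7892 + 2·20.8567 = 105.9369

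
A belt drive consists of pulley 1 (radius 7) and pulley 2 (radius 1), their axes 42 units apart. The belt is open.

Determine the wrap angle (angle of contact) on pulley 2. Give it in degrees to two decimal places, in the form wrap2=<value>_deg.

wrap2=163.57_deg

open belt: β = asin((r2−r1)/C) = asin(-6/42) = -8.2132°
wrap1 = π − 2β = 196.4264°
wrap2 = π + 2β = 163.5736°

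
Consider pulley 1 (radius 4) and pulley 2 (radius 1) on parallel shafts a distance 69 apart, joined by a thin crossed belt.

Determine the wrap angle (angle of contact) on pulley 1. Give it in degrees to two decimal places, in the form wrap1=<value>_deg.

wrap1=188.31_deg

crossed belt: β = asin((r1+r2)/C) = asin(5/69) = 4.1555°
wrap1 = wrap2 = π + 2β = 188.3110°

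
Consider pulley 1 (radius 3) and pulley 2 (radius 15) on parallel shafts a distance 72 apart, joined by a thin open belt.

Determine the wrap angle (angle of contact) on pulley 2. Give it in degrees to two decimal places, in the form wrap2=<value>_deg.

open belt: β = asin((r2−r1)/C) = asin(12/72) = 9.5941°
wrap1 = π − 2β = 160.8119°
wrap2 = π + 2β = 199.1881°

wrap2=199.19_deg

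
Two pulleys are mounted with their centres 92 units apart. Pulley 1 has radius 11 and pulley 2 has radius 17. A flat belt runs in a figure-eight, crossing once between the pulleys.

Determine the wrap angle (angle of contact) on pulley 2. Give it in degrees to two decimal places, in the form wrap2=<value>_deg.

wrap2=215.44_deg

crossed belt: β = asin((r1+r2)/C) = asin(28/92) = 17.7189°
wrap1 = wrap2 = π + 2β = 215.4379°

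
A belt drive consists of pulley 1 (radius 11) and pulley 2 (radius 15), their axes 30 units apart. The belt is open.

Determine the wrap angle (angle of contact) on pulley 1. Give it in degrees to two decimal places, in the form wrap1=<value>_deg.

open belt: β = asin((r2−r1)/C) = asin(4/30) = 7.6623°
wrap1 = π − 2β = 164.6755°
wrap2 = π + 2β = 195.3245°

wrap1=164.68_deg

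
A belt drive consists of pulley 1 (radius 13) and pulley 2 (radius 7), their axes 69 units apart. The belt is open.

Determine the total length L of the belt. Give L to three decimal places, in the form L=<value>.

L=201.354

open belt: β = asin((r2−r1)/C) = asin(-6/69) = -4.9885°
wrap1 = π − 2β = 189.9771°
wrap2 = π + 2β = 170.0229°
tangent length = C·cosβ = 68.7386
L = r1·wrap1 + r2·wrap2 + 2·C·cosβ = 13·3.3157 + 7·2.9675 + 2·68.7386 = 201.3539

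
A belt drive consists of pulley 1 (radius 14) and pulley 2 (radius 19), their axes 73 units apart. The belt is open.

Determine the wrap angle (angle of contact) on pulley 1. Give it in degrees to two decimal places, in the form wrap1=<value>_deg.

wrap1=172.15_deg

open belt: β = asin((r2−r1)/C) = asin(5/73) = 3.9274°
wrap1 = π − 2β = 172.1451°
wrap2 = π + 2β = 187.8549°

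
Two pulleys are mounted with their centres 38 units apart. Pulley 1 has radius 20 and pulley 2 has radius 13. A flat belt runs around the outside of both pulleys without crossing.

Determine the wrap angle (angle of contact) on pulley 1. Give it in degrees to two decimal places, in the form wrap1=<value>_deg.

wrap1=201.23_deg

open belt: β = asin((r2−r1)/C) = asin(-7/38) = -10.6151°
wrap1 = π − 2β = 201.2302°
wrap2 = π + 2β = 158.7698°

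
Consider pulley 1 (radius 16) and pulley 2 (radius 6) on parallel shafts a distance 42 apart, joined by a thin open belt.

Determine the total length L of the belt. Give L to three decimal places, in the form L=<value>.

L=155.507

open belt: β = asin((r2−r1)/C) = asin(-10/42) = -13.7741°
wrap1 = π − 2β = 207.5483°
wrap2 = π + 2β = 152.4517°
tangent length = C·cosβ = 40.7922
L = r1·wrap1 + r2·wrap2 + 2·C·cosβ = 16·3.6224 + 6·2.6608 + 2·40.7922 = 155.5074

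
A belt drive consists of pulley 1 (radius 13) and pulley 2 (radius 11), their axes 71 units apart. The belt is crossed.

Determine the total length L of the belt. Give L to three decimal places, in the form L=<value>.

crossed belt: β = asin((r1+r2)/C) = asin(24/71) = 19.7568°
wrap1 = wrap2 = π + 2β = 219.5136°
tangent length = C·cosβ = 66.8207
L = (r1+r2)·wrap + 2·C·cosβ = 24·3.8312 + 2·66.8207 = 225.5909

L=225.591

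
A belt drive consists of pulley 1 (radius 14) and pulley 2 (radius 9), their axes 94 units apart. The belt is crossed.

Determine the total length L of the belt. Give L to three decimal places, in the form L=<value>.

L=265.913

crossed belt: β = asin((r1+r2)/C) = asin(23/94) = 14.1630°
wrap1 = wrap2 = π + 2β = 208.3259°
tangent length = C·cosβ = 91.1427
L = (r1+r2)·wrap + 2·C·cosβ = 23·3.6360 + 2·91.1427 = 265.9129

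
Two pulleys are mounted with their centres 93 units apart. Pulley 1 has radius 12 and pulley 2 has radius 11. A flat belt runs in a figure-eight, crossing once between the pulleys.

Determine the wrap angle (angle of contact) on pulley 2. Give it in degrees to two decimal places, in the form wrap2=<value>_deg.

wrap2=208.64_deg

crossed belt: β = asin((r1+r2)/C) = asin(23/93) = 14.3185°
wrap1 = wrap2 = π + 2β = 208.6370°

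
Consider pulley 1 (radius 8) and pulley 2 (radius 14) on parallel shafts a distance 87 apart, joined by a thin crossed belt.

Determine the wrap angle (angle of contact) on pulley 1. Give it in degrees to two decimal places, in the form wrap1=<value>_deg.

crossed belt: β = asin((r1+r2)/C) = asin(22/87) = 14.6476°
wrap1 = wrap2 = π + 2β = 209.2952°

wrap1=209.30_deg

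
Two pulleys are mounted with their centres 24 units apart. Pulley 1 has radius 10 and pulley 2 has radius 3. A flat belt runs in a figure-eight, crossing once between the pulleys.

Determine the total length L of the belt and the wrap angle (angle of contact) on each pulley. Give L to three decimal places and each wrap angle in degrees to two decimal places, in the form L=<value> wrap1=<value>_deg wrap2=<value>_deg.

L=96.072 wrap1=245.59_deg wrap2=245.59_deg

crossed belt: β = asin((r1+r2)/C) = asin(13/24) = 32.7972°
wrap1 = wrap2 = π + 2β = 245.5943°
tangent length = C·cosβ = 20.1742
L = (r1+r2)·wrap + 2·C·cosβ = 13·4.2864 + 2·20.1742 = 96.0721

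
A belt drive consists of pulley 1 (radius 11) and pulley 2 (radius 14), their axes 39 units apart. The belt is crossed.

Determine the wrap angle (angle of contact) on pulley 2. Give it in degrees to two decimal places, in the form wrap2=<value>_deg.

wrap2=259.74_deg

crossed belt: β = asin((r1+r2)/C) = asin(25/39) = 39.8683°
wrap1 = wrap2 = π + 2β = 259.7367°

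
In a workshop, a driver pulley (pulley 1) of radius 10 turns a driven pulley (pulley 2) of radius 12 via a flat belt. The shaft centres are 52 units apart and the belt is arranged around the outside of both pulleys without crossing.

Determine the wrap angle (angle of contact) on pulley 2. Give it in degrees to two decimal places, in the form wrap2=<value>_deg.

open belt: β = asin((r2−r1)/C) = asin(2/52) = 2.2042°
wrap1 = π − 2β = 175.5915°
wrap2 = π + 2β = 184.4085°

wrap2=184.41_deg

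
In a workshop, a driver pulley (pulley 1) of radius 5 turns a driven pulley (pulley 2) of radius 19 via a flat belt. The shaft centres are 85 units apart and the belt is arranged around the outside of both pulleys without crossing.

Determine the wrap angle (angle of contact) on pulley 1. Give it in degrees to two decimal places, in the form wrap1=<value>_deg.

open belt: β = asin((r2−r1)/C) = asin(14/85) = 9.4801°
wrap1 = π − 2β = 161.0397°
wrap2 = π + 2β = 198.9603°

wrap1=161.04_deg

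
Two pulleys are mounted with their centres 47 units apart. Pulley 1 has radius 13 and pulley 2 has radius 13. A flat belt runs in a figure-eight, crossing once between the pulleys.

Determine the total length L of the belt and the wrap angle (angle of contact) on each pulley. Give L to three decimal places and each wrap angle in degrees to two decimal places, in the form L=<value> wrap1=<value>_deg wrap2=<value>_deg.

crossed belt: β = asin((r1+r2)/C) = asin(26/47) = 33.5862°
wrap1 = wrap2 = π + 2β = 247.1725°
tangent length = C·cosβ = 39.1535
L = (r1+r2)·wrap + 2·C·cosβ = 26·4.3140 + 2·39.1535 = 190.4704

L=190.470 wrap1=247.17_deg wrap2=247.17_deg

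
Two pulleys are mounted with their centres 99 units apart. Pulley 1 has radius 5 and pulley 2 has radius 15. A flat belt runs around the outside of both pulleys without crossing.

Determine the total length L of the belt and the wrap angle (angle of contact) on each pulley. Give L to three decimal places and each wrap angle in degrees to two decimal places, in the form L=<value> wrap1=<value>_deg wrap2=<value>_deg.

open belt: β = asin((r2−r1)/C) = asin(10/99) = 5.7973°
wrap1 = π − 2β = 168.4053°
wrap2 = π + 2β = 191.5947°
tangent length = C·cosβ = 98.4937
L = r1·wrap1 + r2·wrap2 + 2·C·cosβ = 5·2.9392 + 15·3.3440 + 2·98.4937 = 261.8428

L=261.843 wrap1=168.41_deg wrap2=191.59_deg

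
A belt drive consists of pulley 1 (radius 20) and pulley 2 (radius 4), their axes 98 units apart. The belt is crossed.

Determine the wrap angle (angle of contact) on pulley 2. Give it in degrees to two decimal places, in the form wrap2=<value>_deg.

crossed belt: β = asin((r1+r2)/C) = asin(24/98) = 14.1758°
wrap1 = wrap2 = π + 2β = 208.3516°

wrap2=208.35_deg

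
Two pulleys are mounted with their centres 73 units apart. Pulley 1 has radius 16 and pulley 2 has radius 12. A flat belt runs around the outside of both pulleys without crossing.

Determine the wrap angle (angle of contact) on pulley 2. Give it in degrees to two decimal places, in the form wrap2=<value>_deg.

wrap2=173.72_deg

open belt: β = asin((r2−r1)/C) = asin(-4/73) = -3.1411°
wrap1 = π − 2β = 186.2821°
wrap2 = π + 2β = 173.7179°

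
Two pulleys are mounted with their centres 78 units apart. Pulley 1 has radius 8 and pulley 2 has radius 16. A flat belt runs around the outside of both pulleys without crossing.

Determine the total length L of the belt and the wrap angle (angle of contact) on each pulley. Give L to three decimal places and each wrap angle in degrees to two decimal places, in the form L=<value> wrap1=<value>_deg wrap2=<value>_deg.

L=232.219 wrap1=168.23_deg wrap2=191.77_deg

open belt: β = asin((r2−r1)/C) = asin(8/78) = 5.8868°
wrap1 = π − 2β = 168.2263°
wrap2 = π + 2β = 191.7737°
tangent length = C·cosβ = 77.5887
L = r1·wrap1 + r2·wrap2 + 2·C·cosβ = 8·2.9361 + 16·3.3471 + 2·77.5887 = 232.2195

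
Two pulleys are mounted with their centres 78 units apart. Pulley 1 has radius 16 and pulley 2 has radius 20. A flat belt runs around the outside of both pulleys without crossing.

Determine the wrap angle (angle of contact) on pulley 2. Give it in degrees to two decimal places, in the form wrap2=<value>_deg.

open belt: β = asin((r2−r1)/C) = asin(4/78) = 2.9395°
wrap1 = π − 2β = 174.1209°
wrap2 = π + 2β = 185.8791°

wrap2=185.88_deg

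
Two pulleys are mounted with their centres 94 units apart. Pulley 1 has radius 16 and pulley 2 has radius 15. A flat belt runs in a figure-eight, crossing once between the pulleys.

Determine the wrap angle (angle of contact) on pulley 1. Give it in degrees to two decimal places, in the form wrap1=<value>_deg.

crossed belt: β = asin((r1+r2)/C) = asin(31/94) = 19.2559°
wrap1 = wrap2 = π + 2β = 218.5117°

wrap1=218.51_deg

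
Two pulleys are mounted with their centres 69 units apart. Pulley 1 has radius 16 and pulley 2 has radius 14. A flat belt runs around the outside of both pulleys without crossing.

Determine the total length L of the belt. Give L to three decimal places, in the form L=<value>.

open belt: β = asin((r2−r1)/C) = asin(-2/69) = -1.6610°
wrap1 = π − 2β = 183.3220°
wrap2 = π + 2β = 176.6780°
tangent length = C·cosβ = 68.9710
L = r1·wrap1 + r2·wrap2 + 2·C·cosβ = 16·3.1996 + 14·3.0836 + 2·68.9710 = 232.3058

L=232.306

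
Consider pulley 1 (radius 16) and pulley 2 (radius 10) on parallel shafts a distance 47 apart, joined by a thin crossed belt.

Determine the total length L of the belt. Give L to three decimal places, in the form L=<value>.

L=190.470

crossed belt: β = asin((r1+r2)/C) = asin(26/47) = 33.5862°
wrap1 = wrap2 = π + 2β = 247.1725°
tangent length = C·cosβ = 39.1535
L = (r1+r2)·wrap + 2·C·cosβ = 26·4.3140 + 2·39.1535 = 190.4704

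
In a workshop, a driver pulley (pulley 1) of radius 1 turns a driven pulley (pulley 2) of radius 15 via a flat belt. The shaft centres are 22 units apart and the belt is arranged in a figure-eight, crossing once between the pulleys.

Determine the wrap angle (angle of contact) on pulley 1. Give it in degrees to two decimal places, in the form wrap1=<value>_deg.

wrap1=273.32_deg

crossed belt: β = asin((r1+r2)/C) = asin(16/22) = 46.6582°
wrap1 = wrap2 = π + 2β = 273.3165°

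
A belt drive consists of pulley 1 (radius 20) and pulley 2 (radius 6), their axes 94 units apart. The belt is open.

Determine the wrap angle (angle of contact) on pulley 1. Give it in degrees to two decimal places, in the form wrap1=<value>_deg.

wrap1=197.13_deg

open belt: β = asin((r2−r1)/C) = asin(-14/94) = -8.5653°
wrap1 = π − 2β = 197.1306°
wrap2 = π + 2β = 162.8694°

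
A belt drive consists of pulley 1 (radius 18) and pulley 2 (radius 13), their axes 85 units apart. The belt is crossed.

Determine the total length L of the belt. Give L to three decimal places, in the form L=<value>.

crossed belt: β = asin((r1+r2)/C) = asin(31/85) = 21.3895°
wrap1 = wrap2 = π + 2β = 222.7790°
tangent length = C·cosβ = 79.1454
L = (r1+r2)·wrap + 2·C·cosβ = 31·3.8882 + 2·79.1454 = 278.8259

L=278.826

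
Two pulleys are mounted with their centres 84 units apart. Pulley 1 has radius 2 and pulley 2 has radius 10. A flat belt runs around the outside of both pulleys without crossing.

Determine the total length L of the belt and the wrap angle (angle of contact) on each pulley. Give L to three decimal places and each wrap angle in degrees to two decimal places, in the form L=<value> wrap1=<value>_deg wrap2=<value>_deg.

open belt: β = asin((r2−r1)/C) = asin(8/84) = 5.4650°
wrap1 = π − 2β = 169.0700°
wrap2 = π + 2β = 190.9300°
tangent length = C·cosβ = 83.6182
L = r1·wrap1 + r2·wrap2 + 2·C·cosβ = 2·2.9508 + 10·3.3324 + 2·83.6182 = 206.4616

L=206.462 wrap1=169.07_deg wrap2=190.93_deg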